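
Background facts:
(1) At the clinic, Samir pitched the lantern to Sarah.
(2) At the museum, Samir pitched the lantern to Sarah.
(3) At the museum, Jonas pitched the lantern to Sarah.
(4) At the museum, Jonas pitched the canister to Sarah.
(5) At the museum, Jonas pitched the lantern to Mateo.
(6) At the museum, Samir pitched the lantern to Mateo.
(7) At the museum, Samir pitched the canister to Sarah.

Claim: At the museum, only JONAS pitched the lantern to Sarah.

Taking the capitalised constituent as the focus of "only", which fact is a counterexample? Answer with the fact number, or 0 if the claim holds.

2

The capitals mark "Jonas" as focus. So "only" rules out other agents, with the rest (same thing, recipient, setting (the lantern / Sarah / at the museum)) as background.
Fact (2) matches on same thing, recipient, setting (the lantern / Sarah / at the museum), but has agent = Samir instead. That refutes the claim.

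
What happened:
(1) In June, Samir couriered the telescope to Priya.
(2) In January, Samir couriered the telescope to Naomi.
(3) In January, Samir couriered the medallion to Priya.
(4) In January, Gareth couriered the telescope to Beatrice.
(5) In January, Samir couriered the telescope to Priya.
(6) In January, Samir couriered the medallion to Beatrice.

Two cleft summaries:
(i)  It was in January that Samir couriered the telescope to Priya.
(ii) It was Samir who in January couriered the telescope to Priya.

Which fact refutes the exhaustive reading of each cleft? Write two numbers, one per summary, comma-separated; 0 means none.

1, 0

Summary (i) focuses "in January" (the setting); background agent = Samir, thing = the telescope, recipient = Priya. Fact (1) matches that background with setting = in June — refutes (i).
Summary (ii) focuses "Samir" (the agent); background thing = the telescope, recipient = Priya, setting = in January. No fact matches that background with a different agent, so 0.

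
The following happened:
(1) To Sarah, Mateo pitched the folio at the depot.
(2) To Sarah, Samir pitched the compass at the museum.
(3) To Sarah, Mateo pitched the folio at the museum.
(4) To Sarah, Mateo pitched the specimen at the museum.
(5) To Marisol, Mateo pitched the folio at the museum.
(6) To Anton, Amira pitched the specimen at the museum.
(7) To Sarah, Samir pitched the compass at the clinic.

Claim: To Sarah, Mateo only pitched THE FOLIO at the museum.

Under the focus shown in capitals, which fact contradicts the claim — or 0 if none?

The capitals mark "the folio" as focus. So "only" rules out other things, with the rest (Mateo as agent and Sarah as recipient and at the museum as setting) as background.
Fact (4) shares the background but differs in thing (the specimen) — a counterexample.

4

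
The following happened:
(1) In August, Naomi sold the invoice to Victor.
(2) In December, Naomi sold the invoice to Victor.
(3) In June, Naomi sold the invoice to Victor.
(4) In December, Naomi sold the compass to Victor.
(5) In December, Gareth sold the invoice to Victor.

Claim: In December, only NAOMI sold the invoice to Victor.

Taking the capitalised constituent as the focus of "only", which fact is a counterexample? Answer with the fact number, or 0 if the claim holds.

5

Focus (in capitals) is "Naomi" — the agent. "Only" excludes alternative agents while holding fixed thing = the invoice, recipient = Victor, setting = in December.
Fact (5) shares the background but differs in agent (Gareth) — a counterexample.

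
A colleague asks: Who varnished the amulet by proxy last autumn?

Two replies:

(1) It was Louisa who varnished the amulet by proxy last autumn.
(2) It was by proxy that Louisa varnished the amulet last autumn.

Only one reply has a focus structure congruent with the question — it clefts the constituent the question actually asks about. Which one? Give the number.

1

The question word "who" targets the subject (agent).
Option (1) clefts "Louisa" — that matches what the question asks about.
Option (2) clefts "by proxy" — the manner, not what was asked.
So the congruent reply is (1).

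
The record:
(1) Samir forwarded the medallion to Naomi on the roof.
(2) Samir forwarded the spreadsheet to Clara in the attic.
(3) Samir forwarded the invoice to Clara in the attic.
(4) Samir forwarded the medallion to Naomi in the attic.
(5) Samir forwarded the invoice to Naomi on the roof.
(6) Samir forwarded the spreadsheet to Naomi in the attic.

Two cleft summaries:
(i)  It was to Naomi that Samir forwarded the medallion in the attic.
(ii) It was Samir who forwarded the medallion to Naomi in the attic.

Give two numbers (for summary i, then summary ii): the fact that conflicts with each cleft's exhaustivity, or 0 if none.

Summary (i) focuses "Naomi" (the recipient); background Samir as agent and the medallion as thing and in the attic as setting. No fact matches that background with a different recipient, so 0.
Summary (ii) focuses "Samir" (the agent); background the medallion as thing and Naomi as recipient and in the attic as setting. No fact matches that background with a different agent, so 0.

0, 0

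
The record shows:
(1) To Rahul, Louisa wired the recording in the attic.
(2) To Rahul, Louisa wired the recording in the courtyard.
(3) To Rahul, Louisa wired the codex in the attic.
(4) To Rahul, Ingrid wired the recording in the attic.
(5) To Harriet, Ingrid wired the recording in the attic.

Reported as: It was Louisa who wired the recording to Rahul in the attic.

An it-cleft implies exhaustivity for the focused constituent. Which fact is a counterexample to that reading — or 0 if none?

4

Focus of the cleft: "Louisa" (the agent). Presupposed background: thing = the recording, recipient = Rahul, setting = in the attic.
The exhaustive reading says no other agent fits that background.
But fact (4) also has thing = the recording, recipient = Rahul, setting = in the attic, with agent = Ingrid — so the exhaustive reading fails.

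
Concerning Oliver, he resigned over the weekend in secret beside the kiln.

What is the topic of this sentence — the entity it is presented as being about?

Oliver

The construction explicitly marks "Oliver" as what the sentence is about — the topic.
The remainder of the clause is the comment (what is said about the topic).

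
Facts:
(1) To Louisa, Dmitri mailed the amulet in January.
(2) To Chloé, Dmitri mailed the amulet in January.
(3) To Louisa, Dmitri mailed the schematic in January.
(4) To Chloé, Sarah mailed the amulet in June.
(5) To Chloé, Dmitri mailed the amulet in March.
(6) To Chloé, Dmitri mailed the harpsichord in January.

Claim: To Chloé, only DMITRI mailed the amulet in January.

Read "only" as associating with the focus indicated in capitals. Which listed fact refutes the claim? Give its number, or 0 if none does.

0

The capitals mark "Dmitri" as focus. So "only" rules out other agents, with the rest (same thing, recipient, setting (the amulet / Chloé / in January)) as background.
No fact matches same thing, recipient, setting (the amulet / Chloé / in January) with a different agent — every other fact differs on at least one backgrounded slot. So no fact refutes it.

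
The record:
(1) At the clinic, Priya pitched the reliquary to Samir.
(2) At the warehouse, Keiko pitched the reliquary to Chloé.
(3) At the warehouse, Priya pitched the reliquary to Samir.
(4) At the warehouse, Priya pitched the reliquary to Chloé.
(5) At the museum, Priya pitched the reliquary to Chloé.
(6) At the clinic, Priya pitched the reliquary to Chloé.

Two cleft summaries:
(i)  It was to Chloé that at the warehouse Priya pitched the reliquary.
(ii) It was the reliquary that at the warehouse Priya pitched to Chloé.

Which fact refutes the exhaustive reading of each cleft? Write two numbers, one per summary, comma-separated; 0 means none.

3, 0

(i): focus "Chloé". Looking for Priya as agent and the reliquary as thing and at the warehouse as setting with some other recipient — fact (3) has Samir there. Refuted.
(ii): focus "the reliquary". No fact shares Priya as agent and Chloé as recipient and at the warehouse as setting with a different thing. 0.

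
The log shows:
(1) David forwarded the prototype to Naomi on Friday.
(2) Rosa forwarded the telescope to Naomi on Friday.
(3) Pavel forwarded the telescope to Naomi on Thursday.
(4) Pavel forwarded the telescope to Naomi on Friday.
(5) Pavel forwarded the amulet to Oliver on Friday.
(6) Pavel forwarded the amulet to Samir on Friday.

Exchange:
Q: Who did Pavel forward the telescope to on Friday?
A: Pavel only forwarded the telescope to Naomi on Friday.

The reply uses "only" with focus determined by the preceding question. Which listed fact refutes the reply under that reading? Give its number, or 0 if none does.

The question "Who did ... to ...?" targets the recipient, so in the reply the focus falls on "Naomi".
"Only" then excludes alternative recipients while the background — agent = Pavel, thing = the telescope, setting = on Friday — is held fixed.
No fact keeps agent = Pavel, thing = the telescope, setting = on Friday while changing the recipient; every other fact differs on something backgrounded. The reply stands.
(Fact (3) would refute a reading with focus on the setting — but that is not what the question asks.)

0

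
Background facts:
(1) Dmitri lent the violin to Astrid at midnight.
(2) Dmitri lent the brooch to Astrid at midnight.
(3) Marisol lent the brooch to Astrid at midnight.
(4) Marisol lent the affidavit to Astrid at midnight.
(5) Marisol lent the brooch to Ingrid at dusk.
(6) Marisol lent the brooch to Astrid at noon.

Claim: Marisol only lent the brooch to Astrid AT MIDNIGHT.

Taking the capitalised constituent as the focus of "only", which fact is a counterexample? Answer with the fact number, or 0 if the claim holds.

6

The capitals mark "at midnight" as focus. So "only" rules out other settings, with the rest (Marisol as agent and the brooch as thing and Astrid as recipient) as background.
Fact (6) matches on Marisol as agent and the brooch as thing and Astrid as recipient, but has setting = at noon instead. That refutes the claim.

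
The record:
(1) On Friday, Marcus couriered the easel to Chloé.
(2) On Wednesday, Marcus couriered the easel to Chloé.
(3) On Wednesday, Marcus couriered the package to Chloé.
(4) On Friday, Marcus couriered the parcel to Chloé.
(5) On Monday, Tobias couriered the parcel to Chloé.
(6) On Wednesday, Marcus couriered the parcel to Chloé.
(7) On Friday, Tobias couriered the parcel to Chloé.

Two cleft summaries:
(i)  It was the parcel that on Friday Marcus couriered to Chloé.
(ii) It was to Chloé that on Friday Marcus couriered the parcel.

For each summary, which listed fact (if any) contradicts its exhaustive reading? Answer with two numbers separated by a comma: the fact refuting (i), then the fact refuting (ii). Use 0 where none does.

(i): focus "the parcel". Looking for same agent, recipient, setting (Marcus / Chloé / on Friday) with some other thing — fact (1) has the easel there. Refuted.
(ii): focus "Chloé". No fact shares same agent, thing, setting (Marcus / the parcel / on Friday) with a different recipient. 0.

1, 0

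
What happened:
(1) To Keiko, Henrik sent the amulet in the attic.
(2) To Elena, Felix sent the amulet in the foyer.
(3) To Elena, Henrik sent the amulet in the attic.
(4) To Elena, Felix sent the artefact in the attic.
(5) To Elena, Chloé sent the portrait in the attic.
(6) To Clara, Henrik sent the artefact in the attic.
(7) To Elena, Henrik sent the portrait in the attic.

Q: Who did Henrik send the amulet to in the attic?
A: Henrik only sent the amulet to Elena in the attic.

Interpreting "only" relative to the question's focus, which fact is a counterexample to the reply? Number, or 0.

The question "Who did ... to ...?" targets the recipient, so in the reply the focus falls on "Elena".
So "only" ranges over recipients; the rest (same agent, thing, setting (Henrik / the amulet / in the attic)) is presupposed.
Fact (1) keeps same agent, thing, setting (Henrik / the amulet / in the attic) but has recipient = Keiko; that refutes the reply.
(Fact (7) would refute a reading with focus on the thing — but that is not what the question asks.)

1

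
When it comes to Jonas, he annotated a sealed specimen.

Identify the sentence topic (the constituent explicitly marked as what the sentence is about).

The construction explicitly marks "Jonas" as what the sentence is about — the topic.
The remainder of the clause is the comment (what is said about the topic).

Jonas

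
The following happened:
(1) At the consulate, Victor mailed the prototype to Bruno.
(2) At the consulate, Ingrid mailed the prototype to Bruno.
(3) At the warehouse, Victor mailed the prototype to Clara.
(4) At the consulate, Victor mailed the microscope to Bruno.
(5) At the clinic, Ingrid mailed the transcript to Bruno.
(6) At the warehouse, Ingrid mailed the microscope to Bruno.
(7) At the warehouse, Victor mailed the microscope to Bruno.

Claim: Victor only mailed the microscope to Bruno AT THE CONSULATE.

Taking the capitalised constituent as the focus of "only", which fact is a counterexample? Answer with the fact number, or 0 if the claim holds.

Focus (in capitals) is "at the consulate" — the setting. "Only" excludes alternative settings while holding fixed agent = Victor, thing = the microscope, recipient = Bruno.
Fact (7) matches on agent = Victor, thing = the microscope, recipient = Bruno, but has setting = at the warehouse instead. That refutes the claim.

7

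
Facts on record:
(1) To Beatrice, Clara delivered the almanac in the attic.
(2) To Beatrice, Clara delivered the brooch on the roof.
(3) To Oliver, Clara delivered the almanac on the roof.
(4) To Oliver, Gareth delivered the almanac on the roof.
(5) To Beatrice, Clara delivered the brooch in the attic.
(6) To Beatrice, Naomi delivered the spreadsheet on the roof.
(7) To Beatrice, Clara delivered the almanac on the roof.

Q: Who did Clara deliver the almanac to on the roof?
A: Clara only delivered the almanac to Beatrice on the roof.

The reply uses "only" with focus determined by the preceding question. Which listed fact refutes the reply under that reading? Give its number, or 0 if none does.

Answering "Who did ... to ...?" puts focus on the recipient — here, "Beatrice".
"Only" then excludes alternative recipients while the background — agent = Clara, thing = the almanac, setting = on the roof — is held fixed.
Fact (3) keeps agent = Clara, thing = the almanac, setting = on the roof but has recipient = Oliver; that refutes the reply.
(Fact (1) would refute a reading with focus on the setting — but that is not what the question asks.)

3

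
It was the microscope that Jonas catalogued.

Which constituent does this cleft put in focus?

In an it-cleft "It was X that/who ...", the clefted constituent X is the focus; the that/who-clause expresses the presupposed open proposition.
Here the focus is "the microscope". The backgrounded (presupposed) material includes "Jonas".

the microscope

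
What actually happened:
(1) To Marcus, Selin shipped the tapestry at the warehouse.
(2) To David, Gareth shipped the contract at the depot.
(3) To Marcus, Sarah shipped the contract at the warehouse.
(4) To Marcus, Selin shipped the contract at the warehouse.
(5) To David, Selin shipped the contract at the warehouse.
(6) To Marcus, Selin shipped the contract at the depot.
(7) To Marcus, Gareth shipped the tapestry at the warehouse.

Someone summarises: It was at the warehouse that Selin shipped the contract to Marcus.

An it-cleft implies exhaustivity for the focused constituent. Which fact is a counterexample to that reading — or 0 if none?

Focus of the cleft: "at the warehouse" (the setting). Presupposed background: Selin as agent and the contract as thing and Marcus as recipient.
Exhaustivity: at the warehouse is the only setting satisfying that background.
But fact (6) also has Selin as agent and the contract as thing and Marcus as recipient, with setting = at the depot — so the exhaustive reading fails.

6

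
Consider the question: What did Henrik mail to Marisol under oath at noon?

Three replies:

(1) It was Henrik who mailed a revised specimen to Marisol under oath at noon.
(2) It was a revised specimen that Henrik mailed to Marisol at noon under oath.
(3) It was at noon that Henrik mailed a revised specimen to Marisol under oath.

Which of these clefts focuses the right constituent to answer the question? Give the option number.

The question word "what" targets the direct object.
Option (1) clefts "Henrik" — the subject (agent), not what was asked.
Option (2) clefts "a revised specimen" — that matches what the question asks about.
Option (3) clefts "at noon" — the time, not what was asked.
So the congruent reply is (2).

2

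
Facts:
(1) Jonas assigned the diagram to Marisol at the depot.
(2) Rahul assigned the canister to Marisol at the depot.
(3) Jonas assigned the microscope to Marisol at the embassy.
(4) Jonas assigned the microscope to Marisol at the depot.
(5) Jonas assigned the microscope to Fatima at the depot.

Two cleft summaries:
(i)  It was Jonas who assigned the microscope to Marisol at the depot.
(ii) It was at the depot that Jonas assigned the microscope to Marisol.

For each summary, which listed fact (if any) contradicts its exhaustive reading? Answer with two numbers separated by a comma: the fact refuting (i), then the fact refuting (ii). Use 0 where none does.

0, 3

Summary (i) focuses "Jonas" (the agent); background thing = the microscope, recipient = Marisol, setting = at the depot. No fact matches that background with a different agent, so 0.
Summary (ii) focuses "at the depot" (the setting); background agent = Jonas, thing = the microscope, recipient = Marisol. Fact (3) matches that background with setting = at the embassy — refutes (ii).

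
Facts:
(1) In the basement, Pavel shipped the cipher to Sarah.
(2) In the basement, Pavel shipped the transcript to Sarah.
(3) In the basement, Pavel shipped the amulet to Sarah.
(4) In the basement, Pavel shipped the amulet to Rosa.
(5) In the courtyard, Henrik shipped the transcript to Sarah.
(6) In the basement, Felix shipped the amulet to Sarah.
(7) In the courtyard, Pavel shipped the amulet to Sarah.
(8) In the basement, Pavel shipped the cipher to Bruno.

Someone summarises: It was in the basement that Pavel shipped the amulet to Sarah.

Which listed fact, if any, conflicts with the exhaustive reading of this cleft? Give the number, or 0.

Focus of the cleft: "in the basement" (the setting). Presupposed background: Pavel as agent and the amulet as thing and Sarah as recipient.
Exhaustivity: in the basement is the only setting satisfying that background.
But fact (7) also has Pavel as agent and the amulet as thing and Sarah as recipient, with setting = in the courtyard — so the exhaustive reading fails.

7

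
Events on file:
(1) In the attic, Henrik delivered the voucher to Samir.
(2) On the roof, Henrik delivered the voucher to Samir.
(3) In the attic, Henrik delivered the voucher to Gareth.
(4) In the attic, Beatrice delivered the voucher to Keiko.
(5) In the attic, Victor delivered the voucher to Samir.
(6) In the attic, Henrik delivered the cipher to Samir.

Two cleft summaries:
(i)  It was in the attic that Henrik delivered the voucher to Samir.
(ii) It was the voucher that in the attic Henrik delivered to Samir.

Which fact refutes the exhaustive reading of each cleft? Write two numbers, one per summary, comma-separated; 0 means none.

2, 6

(i): focus "in the attic". Looking for agent = Henrik, thing = the voucher, recipient = Samir with some other setting — fact (2) has on the roof there. Refuted.
(ii): focus "the voucher". Looking for agent = Henrik, recipient = Samir, setting = in the attic with some other thing — fact (6) has the cipher there. Refuted.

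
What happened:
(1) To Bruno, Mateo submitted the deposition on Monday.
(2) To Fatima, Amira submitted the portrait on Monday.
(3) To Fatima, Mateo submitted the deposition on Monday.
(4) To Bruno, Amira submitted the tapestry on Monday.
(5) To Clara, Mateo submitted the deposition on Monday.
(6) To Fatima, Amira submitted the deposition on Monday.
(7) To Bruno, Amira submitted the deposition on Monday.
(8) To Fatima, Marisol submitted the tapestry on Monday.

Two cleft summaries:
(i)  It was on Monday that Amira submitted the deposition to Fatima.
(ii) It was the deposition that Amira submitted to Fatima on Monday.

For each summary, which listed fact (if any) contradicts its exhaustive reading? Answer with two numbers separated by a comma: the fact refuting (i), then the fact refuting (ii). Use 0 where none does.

Summary (i) focuses "on Monday" (the setting); background agent = Amira, thing = the deposition, recipient = Fatima. No fact matches that background with a different setting, so 0.
Summary (ii) focuses "the deposition" (the thing); background agent = Amira, recipient = Fatima, setting = on Monday. Fact (2) matches that background with thing = the portrait — refutes (ii).

0, 2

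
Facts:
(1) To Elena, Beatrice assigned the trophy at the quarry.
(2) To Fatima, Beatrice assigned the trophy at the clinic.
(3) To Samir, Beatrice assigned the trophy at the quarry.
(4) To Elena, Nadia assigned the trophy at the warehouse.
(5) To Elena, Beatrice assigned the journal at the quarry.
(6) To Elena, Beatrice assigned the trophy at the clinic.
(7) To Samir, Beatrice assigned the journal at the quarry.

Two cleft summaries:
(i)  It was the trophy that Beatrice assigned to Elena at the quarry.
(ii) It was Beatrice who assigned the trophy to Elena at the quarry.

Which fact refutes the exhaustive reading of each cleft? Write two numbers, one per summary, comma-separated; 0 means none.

Summary (i) focuses "the trophy" (the thing); background agent = Beatrice, recipient = Elena, setting = at the quarry. Fact (5) matches that background with thing = the journal — refutes (i).
Summary (ii) focuses "Beatrice" (the agent); background thing = the trophy, recipient = Elena, setting = at the quarry. No fact matches that background with a different agent, so 0.

5, 0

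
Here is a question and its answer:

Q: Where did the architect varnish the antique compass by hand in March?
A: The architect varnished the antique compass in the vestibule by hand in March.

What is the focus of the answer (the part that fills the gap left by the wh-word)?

The wh-word "where" asks about the location.
In the answer, "the architect", "the antique compass", "in March" and "by hand" are given — repeated from the question.
The constituent filling the location gap is "in the vestibule"; that is the focus and would carry nuclear stress.

in the vestibule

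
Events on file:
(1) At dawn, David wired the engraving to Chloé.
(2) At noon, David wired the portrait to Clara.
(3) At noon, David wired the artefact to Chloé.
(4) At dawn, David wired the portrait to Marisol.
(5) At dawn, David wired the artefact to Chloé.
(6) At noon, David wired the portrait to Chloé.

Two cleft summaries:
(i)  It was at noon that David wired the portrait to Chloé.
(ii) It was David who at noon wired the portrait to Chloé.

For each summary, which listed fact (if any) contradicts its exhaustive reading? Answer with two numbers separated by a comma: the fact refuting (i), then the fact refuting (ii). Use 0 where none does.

0, 0

(i): focus "at noon". No fact shares same agent, thing, recipient (David / the portrait / Chloé) with a different setting. 0.
(ii): focus "David". No fact shares same thing, recipient, setting (the portrait / Chloé / at noon) with a different agent. 0.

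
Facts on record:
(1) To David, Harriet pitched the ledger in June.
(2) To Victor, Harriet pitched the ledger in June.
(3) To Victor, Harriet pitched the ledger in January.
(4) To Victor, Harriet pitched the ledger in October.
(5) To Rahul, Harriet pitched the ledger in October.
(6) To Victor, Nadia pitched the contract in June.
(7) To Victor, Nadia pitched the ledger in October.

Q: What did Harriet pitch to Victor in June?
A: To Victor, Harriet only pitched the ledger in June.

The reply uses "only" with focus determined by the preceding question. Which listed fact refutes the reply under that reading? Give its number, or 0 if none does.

Answering "What did ...?" puts focus on the thing — here, "the ledger".
So "only" ranges over things; the rest (Harriet as agent and Victor as recipient and in June as setting) is presupposed.
No listed fact shares that background with another thing. Nothing contradicts the reply.
(Fact (3) would refute a reading with focus on the setting — but that is not what the question asks.)

0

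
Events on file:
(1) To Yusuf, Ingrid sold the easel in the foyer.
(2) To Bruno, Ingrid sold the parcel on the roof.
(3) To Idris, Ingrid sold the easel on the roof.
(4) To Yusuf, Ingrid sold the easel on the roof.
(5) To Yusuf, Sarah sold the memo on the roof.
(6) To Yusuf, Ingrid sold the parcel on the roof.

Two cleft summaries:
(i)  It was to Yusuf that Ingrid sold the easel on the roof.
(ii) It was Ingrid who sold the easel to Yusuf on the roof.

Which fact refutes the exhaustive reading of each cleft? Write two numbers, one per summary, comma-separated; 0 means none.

3, 0

Summary (i) focuses "Yusuf" (the recipient); background Ingrid as agent and the easel as thing and on the roof as setting. Fact (3) matches that background with recipient = Idris — refutes (i).
Summary (ii) focuses "Ingrid" (the agent); background the easel as thing and Yusuf as recipient and on the roof as setting. No fact matches that background with a different agent, so 0.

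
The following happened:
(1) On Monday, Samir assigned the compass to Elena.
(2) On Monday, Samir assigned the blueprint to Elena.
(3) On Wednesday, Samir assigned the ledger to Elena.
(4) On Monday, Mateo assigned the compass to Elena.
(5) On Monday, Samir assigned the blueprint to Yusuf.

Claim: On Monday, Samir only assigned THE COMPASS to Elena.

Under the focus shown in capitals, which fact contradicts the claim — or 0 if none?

The capitals mark "the compass" as focus. So "only" rules out other things, with the rest (same agent, recipient, setting (Samir / Elena / on Monday)) as background.
Fact (2) shares the background but differs in thing (the blueprint) — a counterexample.

2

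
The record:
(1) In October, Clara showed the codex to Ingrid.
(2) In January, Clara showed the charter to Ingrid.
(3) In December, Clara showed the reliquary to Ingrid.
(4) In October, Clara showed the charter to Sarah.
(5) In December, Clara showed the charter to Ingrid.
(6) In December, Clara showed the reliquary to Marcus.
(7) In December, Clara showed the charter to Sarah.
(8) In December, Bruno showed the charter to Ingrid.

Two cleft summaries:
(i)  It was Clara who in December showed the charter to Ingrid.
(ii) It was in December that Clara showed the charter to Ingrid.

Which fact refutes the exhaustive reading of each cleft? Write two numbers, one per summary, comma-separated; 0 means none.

Summary (i) focuses "Clara" (the agent); background same thing, recipient, setting (the charter / Ingrid / in December). Fact (8) matches that background with agent = Bruno — refutes (i).
Summary (ii) focuses "in December" (the setting); background same agent, thing, recipient (Clara / the charter / Ingrid). Fact (2) matches that background with setting = in January — refutes (ii).

8, 2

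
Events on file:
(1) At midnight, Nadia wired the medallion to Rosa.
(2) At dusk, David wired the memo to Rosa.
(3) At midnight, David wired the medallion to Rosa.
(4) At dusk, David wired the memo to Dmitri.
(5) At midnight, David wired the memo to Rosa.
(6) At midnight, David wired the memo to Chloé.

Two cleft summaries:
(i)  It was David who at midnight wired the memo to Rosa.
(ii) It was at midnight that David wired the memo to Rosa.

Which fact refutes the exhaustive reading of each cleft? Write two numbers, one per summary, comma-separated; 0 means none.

0, 2

Summary (i) focuses "David" (the agent); background thing = the memo, recipient = Rosa, setting = at midnight. No fact matches that background with a different agent, so 0.
Summary (ii) focuses "at midnight" (the setting); background agent = David, thing = the memo, recipient = Rosa. Fact (2) matches that background with setting = at dusk — refutes (ii).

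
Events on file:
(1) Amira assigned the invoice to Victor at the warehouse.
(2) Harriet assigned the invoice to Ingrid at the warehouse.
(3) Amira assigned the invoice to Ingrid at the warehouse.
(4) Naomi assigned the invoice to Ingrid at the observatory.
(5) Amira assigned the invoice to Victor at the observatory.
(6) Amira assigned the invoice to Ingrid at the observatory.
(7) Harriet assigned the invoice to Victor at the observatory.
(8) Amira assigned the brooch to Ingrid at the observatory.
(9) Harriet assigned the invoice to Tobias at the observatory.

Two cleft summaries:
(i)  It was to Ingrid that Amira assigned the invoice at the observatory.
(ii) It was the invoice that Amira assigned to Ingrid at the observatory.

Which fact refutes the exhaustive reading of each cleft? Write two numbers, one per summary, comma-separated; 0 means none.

5, 8

(i): focus "Ingrid". Looking for same agent, thing, setting (Amira / the invoice / at the observatory) with some other recipient — fact (5) has Victor there. Refuted.
(ii): focus "the invoice". Looking for same agent, recipient, setting (Amira / Ingrid / at the observatory) with some other thing — fact (8) has the brooch there. Refuted.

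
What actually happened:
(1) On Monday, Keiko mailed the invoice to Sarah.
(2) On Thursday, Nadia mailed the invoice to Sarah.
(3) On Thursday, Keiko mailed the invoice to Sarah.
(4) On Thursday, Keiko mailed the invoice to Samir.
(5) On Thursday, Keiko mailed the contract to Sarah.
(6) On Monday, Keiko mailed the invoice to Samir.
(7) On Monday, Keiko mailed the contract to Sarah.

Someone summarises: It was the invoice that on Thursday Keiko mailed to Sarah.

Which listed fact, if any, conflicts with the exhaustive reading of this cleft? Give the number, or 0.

Focus of the cleft: "the invoice" (the thing). Presupposed background: Keiko as agent and Sarah as recipient and on Thursday as setting.
Exhaustivity: the invoice is the only thing satisfying that background.
Fact (5) shares the background but with thing = the contract; exhaustivity is violated.

5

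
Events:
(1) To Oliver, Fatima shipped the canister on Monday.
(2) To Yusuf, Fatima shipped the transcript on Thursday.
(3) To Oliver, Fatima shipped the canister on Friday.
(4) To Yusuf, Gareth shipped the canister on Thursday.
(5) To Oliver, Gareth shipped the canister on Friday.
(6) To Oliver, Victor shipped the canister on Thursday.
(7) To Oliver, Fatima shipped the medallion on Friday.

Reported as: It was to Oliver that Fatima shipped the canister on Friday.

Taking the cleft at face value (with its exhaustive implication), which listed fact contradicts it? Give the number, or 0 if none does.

0

Focus of the cleft: "Oliver" (the recipient). Presupposed background: same agent, thing, setting (Fatima / the canister / on Friday).
The exhaustive reading says no other recipient fits that background.
Every other fact differs from the presupposition on some backgrounded slot, so none challenges the exhaustivity.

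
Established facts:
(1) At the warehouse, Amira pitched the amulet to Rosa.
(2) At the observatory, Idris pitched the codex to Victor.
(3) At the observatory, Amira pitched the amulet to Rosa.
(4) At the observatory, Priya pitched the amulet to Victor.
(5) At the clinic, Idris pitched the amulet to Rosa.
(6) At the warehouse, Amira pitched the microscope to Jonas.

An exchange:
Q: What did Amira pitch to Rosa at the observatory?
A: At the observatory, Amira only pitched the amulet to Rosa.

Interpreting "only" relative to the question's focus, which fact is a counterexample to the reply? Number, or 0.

0

The question "What did ...?" targets the thing, so in the reply the focus falls on "the amulet".
So "only" ranges over things; the rest (same agent, recipient, setting (Amira / Rosa / at the observatory)) is presupposed.
No fact keeps same agent, recipient, setting (Amira / Rosa / at the observatory) while changing the thing; every other fact differs on something backgrounded. The reply stands.
(Fact (1) would refute a reading with focus on the setting — but that is not what the question asks.)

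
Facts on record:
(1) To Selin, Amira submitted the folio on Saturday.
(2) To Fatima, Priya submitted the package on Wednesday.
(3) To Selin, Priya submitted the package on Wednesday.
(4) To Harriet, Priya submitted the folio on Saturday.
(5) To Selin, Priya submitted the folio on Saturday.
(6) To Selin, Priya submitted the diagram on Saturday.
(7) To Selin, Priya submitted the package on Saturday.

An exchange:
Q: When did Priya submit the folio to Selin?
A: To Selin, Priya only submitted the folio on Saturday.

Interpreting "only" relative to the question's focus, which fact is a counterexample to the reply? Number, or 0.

0

Answering "When did ...?" puts focus on the setting — here, "on Saturday".
"Only" then excludes alternative settings while the background — same agent, thing, recipient (Priya / the folio / Selin) — is held fixed.
No fact keeps same agent, thing, recipient (Priya / the folio / Selin) while changing the setting; every other fact differs on something backgrounded. The reply stands.
(Fact (4) would refute a reading with focus on the recipient — but that is not what the question asks.)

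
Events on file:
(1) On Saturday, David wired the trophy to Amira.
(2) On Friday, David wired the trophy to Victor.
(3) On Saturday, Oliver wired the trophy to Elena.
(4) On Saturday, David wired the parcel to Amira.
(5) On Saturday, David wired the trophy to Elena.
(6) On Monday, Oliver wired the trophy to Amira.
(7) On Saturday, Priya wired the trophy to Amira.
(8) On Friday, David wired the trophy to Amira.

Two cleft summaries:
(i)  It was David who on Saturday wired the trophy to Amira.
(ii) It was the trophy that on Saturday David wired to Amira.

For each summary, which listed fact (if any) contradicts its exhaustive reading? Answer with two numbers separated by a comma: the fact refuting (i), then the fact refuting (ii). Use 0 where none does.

Summary (i) focuses "David" (the agent); background the trophy as thing and Amira as recipient and on Saturday as setting. Fact (7) matches that background with agent = Priya — refutes (i).
Summary (ii) focuses "the trophy" (the thing); background David as agent and Amira as recipient and on Saturday as setting. Fact (4) matches that background with thing = the parcel — refutes (ii).

7, 4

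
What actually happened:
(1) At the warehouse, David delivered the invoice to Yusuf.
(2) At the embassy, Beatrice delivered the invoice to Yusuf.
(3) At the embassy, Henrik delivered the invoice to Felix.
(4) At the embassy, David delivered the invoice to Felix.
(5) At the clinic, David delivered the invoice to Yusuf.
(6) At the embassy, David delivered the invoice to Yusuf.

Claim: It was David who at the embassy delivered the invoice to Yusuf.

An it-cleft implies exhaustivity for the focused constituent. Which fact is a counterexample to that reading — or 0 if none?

The cleft puts "David" in focus and presupposes the open proposition with thing = the invoice, recipient = Yusuf, setting = at the embassy.
Exhaustivity: David is the only agent satisfying that background.
Fact (2) shares the background but with agent = Beatrice; exhaustivity is violated.

2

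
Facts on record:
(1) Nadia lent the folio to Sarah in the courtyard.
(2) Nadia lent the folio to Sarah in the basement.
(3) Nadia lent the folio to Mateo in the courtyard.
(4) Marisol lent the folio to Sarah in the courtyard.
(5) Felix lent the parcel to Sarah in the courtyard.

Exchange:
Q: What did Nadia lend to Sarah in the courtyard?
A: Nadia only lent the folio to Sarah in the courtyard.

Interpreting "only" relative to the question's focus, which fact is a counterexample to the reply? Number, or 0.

Answering "What did ...?" puts focus on the thing — here, "the folio".
"Only" then excludes alternative things while the background — Nadia as agent and Sarah as recipient and in the courtyard as setting — is held fixed.
No listed fact shares that background with another thing. Nothing contradicts the reply.
(Fact (2) would refute a reading with focus on the setting — but that is not what the question asks.)

0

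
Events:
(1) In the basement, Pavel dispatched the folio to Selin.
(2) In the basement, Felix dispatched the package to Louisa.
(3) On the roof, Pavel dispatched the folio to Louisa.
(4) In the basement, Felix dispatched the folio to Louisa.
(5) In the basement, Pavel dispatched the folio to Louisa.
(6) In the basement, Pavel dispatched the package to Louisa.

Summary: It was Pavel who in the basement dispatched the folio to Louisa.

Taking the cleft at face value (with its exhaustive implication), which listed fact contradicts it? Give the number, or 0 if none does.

The cleft puts "Pavel" in focus and presupposes the open proposition with same thing, recipient, setting (the folio / Louisa / in the basement).
Exhaustivity: Pavel is the only agent satisfying that background.
Fact (4) shares the background but with agent = Felix; exhaustivity is violated.

4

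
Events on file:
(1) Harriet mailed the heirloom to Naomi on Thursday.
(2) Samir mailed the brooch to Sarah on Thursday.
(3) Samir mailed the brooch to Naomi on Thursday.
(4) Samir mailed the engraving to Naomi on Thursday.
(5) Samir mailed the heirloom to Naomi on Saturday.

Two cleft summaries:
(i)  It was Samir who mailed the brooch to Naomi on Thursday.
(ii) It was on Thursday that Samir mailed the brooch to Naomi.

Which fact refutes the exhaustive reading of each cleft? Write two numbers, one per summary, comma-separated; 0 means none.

0, 0

(i): focus "Samir". No fact shares same thing, recipient, setting (the brooch / Naomi / on Thursday) with a different agent. 0.
(ii): focus "on Thursday". No fact shares same agent, thing, recipient (Samir / the brooch / Naomi) with a different setting. 0.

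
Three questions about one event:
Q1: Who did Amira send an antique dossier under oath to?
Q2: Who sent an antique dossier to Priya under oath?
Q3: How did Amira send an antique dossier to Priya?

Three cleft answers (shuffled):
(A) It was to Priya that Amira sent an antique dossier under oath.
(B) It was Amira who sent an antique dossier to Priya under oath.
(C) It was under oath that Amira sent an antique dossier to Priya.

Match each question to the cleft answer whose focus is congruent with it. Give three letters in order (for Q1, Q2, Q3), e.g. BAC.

ABC

Q1 asks about the recipient; cleft (A) focuses "to Priya", which is the recipient — so Q1 → A.
Q2 asks about the subject (agent); cleft (B) focuses "Amira", which is the subject (agent) — so Q2 → B.
Q3 asks about the manner; cleft (C) focuses "under oath", which is the manner — so Q3 → C.
Mapping: Q1→A, Q2→B, Q3→C.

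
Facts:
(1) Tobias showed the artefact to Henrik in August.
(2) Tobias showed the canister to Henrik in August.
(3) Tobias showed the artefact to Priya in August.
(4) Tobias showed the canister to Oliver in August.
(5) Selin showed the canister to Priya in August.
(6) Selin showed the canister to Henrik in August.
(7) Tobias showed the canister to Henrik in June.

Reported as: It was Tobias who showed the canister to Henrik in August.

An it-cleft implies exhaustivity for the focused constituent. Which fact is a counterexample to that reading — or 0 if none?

The cleft puts "Tobias" in focus and presupposes the open proposition with thing = the canister, recipient = Henrik, setting = in August.
Exhaustivity: Tobias is the only agent satisfying that background.
Fact (6) shares the background but with agent = Selin; exhaustivity is violated.

6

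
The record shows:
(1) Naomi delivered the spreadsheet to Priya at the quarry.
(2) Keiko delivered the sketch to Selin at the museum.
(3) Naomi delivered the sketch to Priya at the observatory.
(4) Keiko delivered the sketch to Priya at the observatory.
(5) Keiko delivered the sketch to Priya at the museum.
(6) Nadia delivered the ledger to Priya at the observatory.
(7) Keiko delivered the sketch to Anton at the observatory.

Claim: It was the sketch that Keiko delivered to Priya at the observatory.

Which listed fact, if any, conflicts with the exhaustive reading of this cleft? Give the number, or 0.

Focus of the cleft: "the sketch" (the thing). Presupposed background: same agent, recipient, setting (Keiko / Priya / at the observatory).
The exhaustive reading says no other thing fits that background.
No listed fact matches the background with a different thing. Exhaustivity holds.

0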